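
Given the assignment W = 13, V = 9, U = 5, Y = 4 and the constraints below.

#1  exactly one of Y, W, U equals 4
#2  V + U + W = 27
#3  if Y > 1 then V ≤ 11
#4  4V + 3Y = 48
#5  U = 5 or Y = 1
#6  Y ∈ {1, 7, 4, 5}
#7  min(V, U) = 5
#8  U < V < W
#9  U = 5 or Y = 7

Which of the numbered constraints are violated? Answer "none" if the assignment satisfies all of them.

All constraints are satisfied.

#1 Y=4, W=13, U=5; 1 of them equals 4 — holds.
#2 V + U + W = 9 + 5 + 13 = 27 — holds.
#3 Y = 4 > 1, so we need V ≤ 11; V = 9 ≤ 11 — holds.
#4 4V + 3Y = 4(9) + 3(4) = 48 — holds.
#5 U = 5 = 5 (first disjunct) — holds.
#6 Y = 4 is in {1, 7, 4, 5} — holds.
#7 min(9, 5) = 5 — holds.
#8 values 5 < 9 < 13 — holds.
#9 U = 5 = 5 (first disjunct) — holds.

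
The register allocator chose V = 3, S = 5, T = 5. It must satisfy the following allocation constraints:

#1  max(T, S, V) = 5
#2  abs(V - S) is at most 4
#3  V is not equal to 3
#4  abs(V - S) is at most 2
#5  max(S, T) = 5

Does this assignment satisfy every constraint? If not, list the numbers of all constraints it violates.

#1 max(5, 5, 3) = 5 — satisfied.
#2 abs(3 - 5) = 2; 2 ≤ 4 — satisfied.
#3 V = 3, but 3 is required to differ — violated.
#4 abs(3 - 5) = 2; 2 ≤ 2 — satisfied.
#5 max(5, 5) = 5 — satisfied.

Violated: 3.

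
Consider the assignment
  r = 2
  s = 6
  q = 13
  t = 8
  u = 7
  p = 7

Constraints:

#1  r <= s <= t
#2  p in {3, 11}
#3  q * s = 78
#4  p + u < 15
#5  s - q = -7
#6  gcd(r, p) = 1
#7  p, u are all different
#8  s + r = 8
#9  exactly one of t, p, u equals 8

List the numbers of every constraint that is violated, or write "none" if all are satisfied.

#1 values 2 <= 6 <= 8  holds
#2 p = 7 is not in {3, 11}  fails
#3 q * s = 13 * 6 = 78  holds
#4 p + u = 7 + 7 = 14; 14 < 15  holds
#5 s - q = 6 - 13 = -7  holds
#6 gcd(2, 7) = 1  holds
#7 p = u = 7, not all different  fails
#8 s + r = 6 + 2 = 8  holds
#9 t=8, p=7, u=7; 1 of them equals 8  holds

Constraints 2 and 7 are violated.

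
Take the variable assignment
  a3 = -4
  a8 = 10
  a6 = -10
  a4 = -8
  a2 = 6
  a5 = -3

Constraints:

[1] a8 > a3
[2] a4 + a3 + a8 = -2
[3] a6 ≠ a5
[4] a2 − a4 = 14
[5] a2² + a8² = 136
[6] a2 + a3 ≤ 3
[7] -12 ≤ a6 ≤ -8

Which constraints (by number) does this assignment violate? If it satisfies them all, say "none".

None — every constraint holds.

[1] a8 = 10, a3 = -4; 10 > -4  OK
[2] a4 + a3 + a8 = -8 + (-4) + 10 = -2  OK
[3] a6 = -10, a5 = -3; distinct  OK
[4] a2 − a4 = 6 − (-8) = 14  OK
[5] a2² + a8² = 6² + 10² = 36 + 100 = 136  OK
[6] a2 + a3 = 6 + (-4) = 2; 2 ≤ 3  OK
[7] a6 = -10 lies in [-12, -8]  OK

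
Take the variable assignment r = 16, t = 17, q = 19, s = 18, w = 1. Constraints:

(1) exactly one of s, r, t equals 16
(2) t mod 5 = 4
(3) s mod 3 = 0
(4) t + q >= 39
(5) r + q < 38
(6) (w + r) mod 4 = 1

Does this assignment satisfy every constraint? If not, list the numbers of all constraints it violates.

Constraints 2, 4 are violated.

(1) s=18, r=16, t=17; 1 of them equals 16 — holds.
(2) 17 mod 5 = 2, not 4 — fails.
(3) 18 mod 3 = 0 — holds.
(4) t + q = 17 + 19 = 36; 36 < 39, bound 39 not met — fails.
(5) r + q = 16 + 19 = 35; 35 < 38 — holds.
(6) w + r = 17; 17 mod 4 = 1 — holds.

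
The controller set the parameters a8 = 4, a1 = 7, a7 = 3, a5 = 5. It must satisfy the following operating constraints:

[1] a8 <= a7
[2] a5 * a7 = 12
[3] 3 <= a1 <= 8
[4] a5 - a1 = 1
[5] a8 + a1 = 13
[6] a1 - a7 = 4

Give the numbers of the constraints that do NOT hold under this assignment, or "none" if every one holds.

Constraints 1, 2, 4, 5 are violated.

[1] a8 = 4, a7 = 3; 4 > 3 (want ≤)  FAIL
[2] a5 * a7 = 5 * 3 = 15, not 12  FAIL
[3] a1 = 7 lies in [3, 8]  OK
[4] a5 - a1 = 5 - 7 = -2, not 1  FAIL
[5] a8 + a1 = 4 + 7 = 11, not 13  FAIL
[6] a1 - a7 = 7 - 3 = 4  OK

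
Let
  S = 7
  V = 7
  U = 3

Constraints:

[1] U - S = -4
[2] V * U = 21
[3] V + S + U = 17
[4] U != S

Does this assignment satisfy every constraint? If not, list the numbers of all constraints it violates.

[1] U - S = 3 - 7 = -4  true
[2] V * U = 7 * 3 = 21  true
[3] V + S + U = 7 + 7 + 3 = 17  true
[4] U = 3, S = 7; distinct  true

The assignment satisfies every constraint.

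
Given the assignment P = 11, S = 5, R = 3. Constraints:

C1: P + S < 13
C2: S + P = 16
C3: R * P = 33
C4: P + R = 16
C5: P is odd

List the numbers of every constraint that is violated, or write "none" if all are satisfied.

Constraints 1, 4 do not hold.

C1: P + S = 11 + 5 = 16; 16 ≥ 13, bound 13 not met — does not hold.
C2: S + P = 5 + 11 = 16 — holds.
C3: R * P = 3 * 11 = 33 — holds.
C4: P + R = 11 + 3 = 14, not 16 — does not hold.
C5: P = 11 is odd — holds.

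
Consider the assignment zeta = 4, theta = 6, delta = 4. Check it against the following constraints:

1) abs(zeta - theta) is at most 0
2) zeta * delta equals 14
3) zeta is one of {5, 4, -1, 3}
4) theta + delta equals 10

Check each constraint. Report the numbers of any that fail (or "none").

1) abs(4 - 6) = 2; 2 > 0, exceeds bound 0  no
2) zeta * delta = 4 * 4 = 16, not 14  no
3) zeta = 4 is in {5, 4, -1, 3}  yes
4) theta + delta = 6 + 4 = 10  yes

No — constraints 1 and 2 are not satisfied.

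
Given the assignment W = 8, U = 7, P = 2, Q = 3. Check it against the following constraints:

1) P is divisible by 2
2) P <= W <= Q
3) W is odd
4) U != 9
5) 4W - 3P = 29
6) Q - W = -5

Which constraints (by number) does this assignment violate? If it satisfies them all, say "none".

The assignment fails constraints 2, 3, 5.

1) 2 / 2 = 1, so 2 divides 2  ✓
2) values 2, 8, 3; W = 8 is not <= Q = 3  ✗
3) W = 8 is even  ✗
4) U = 7, and 7 ≠ 9  ✓
5) 4W - 3P = 4(8) - 3(2) = 26, not 29  ✗
6) Q - W = 3 - 8 = -5  ✓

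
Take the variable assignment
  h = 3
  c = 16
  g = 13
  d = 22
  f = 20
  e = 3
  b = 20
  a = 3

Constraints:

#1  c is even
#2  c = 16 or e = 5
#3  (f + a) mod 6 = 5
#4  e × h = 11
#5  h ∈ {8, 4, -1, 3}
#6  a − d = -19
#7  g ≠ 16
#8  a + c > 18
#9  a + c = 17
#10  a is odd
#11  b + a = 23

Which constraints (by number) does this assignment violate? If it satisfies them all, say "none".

Constraints 4 and 9 do not hold.

#1 c = 16 is even  OK
#2 c = 16 = 16 (first disjunct)  OK
#3 f + a = 23; 23 mod 6 = 5  OK
#4 e × h = 3 × 3 = 9, not 11  FAIL
#5 h = 3 is in {8, 4, -1, 3}  OK
#6 a − d = 3 − 22 = -19  OK
#7 g = 13, and 13 ≠ 16  OK
#8 a + c = 3 + 16 = 19; 19 > 18  OK
#9 a + c = 3 + 16 = 19, not 17  FAIL
#10 a = 3 is odd  OK
#11 b + a = 20 + 3 = 23  OK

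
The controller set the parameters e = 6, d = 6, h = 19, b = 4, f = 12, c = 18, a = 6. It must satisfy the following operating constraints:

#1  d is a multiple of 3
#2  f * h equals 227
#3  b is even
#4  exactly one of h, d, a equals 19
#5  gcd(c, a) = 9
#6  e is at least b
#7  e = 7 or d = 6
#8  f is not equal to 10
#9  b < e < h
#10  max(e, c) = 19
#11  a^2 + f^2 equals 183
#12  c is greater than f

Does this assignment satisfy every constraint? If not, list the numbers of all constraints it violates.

#1 6 / 3 = 2, so 3 divides 6 — holds.
#2 f * h = 12 * 19 = 228, not 227 — fails.
#3 b = 4 is even — holds.
#4 h=19, d=6, a=6; 1 of them equals 19 — holds.
#5 gcd(18, 6) = 6, not 9 — fails.
#6 e = 6, b = 4; 6 ≥ 4 — holds.
#7 e = 6 ≠ 7, but d = 6 = 6 (second disjunct) — holds.
#8 f = 12, and 12 ≠ 10 — holds.
#9 values 4 < 6 < 19 — holds.
#10 max(6, 18) = 18, not 19 — fails.
#11 a^2 + f^2 = 6^2 + 12^2 = 36 + 144 = 180, not 183 — fails.
#12 c = 18, f = 12; 18 > 12 — holds.

Constraints 2, 5, 10, and 11 are violated.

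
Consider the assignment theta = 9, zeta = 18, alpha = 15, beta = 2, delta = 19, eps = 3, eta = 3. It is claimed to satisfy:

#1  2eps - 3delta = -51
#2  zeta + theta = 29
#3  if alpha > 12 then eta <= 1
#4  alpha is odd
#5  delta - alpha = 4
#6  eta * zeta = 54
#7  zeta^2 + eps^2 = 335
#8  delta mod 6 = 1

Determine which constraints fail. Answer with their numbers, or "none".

The assignment fails constraints 2, 3, 7.

#1 2eps - 3delta = 2(3) - 3(19) = -51 — OK.
#2 zeta + theta = 18 + 9 = 27, not 29 — violated.
#3 alpha = 15 > 12, so we need eta ≤ 1; but eta = 3 > 1 — violated.
#4 alpha = 15 is odd — OK.
#5 delta - alpha = 19 - 15 = 4 — OK.
#6 eta * zeta = 3 * 18 = 54 — OK.
#7 zeta^2 + eps^2 = 18^2 + 3^2 = 324 + 9 = 333, not 335 — violated.
#8 19 mod 6 = 1 — OK.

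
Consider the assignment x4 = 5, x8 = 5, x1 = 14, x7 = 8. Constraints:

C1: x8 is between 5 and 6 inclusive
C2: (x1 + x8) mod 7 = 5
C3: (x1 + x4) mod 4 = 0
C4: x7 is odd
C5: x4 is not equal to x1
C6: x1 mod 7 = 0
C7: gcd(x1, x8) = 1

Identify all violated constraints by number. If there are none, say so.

Violated: 3 and 4.

C1: x8 = 5 lies in [5, 6]  OK
C2: x1 + x8 = 19; 19 mod 7 = 5  OK
C3: x1 + x4 = 19; 19 mod 4 = 3, not 0  FAIL
C4: x7 = 8 is even  FAIL
C5: x4 = 5, x1 = 14; distinct  OK
C6: 14 mod 7 = 0  OK
C7: gcd(14, 5) = 1  OK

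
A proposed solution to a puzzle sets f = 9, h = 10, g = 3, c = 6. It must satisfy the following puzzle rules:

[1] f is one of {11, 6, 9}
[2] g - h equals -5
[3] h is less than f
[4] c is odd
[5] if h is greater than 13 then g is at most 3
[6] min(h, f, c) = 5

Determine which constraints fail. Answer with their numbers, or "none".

[1] f = 9 is in {11, 6, 9} — holds.
[2] g - h = 3 - 10 = -7, not -5 — fails.
[3] h = 10, f = 9; 10 ≥ 9 (want <) — fails.
[4] c = 6 is even — fails.
[5] h = 10, not > 13; antecedent false, conditional vacuously true — holds.
[6] min(10, 9, 6) = 6, not 5 — fails.

Violated: 2, 3, 4, 6.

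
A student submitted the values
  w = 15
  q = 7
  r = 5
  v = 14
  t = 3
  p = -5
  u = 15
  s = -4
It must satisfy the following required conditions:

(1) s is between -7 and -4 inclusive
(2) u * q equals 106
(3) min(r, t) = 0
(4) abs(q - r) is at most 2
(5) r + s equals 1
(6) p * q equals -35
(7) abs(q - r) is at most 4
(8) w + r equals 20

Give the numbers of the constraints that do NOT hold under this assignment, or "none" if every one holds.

The assignment fails constraints 2 and 3.

(1) s = -4 lies in [-7, -4] — satisfied.
(2) u * q = 15 * 7 = 105, not 106 — violated.
(3) min(5, 3) = 3, not 0 — violated.
(4) abs(7 - 5) = 2; 2 ≤ 2 — satisfied.
(5) r + s = 5 + (-4) = 1 — satisfied.
(6) p * q = -5 * 7 = -35 — satisfied.
(7) abs(7 - 5) = 2; 2 ≤ 4 — satisfied.
(8) w + r = 15 + 5 = 20 — satisfied.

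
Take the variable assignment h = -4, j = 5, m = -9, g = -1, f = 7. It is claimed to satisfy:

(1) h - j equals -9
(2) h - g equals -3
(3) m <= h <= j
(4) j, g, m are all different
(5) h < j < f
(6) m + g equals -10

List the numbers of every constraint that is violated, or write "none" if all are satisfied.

The assignment satisfies every constraint.

(1) h - j = -4 - 5 = -9 — satisfied.
(2) h - g = -4 - (-1) = -3 — satisfied.
(3) values -9 <= -4 <= 5 — satisfied.
(4) values 5, -1, -9 are pairwise distinct — satisfied.
(5) values -4 < 5 < 7 — satisfied.
(6) m + g = -9 + (-1) = -10 — satisfied.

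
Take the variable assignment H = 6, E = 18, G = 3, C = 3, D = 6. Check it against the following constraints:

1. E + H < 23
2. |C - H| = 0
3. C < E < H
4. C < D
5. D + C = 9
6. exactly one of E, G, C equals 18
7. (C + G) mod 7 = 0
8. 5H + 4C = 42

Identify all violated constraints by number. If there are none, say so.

1. E + H = 18 + 6 = 24; 24 ≥ 23, bound 23 not met — fails.
2. |3 - 6| = 3, not 0 — fails.
3. values 3, 18, 6; E = 18 is not < H = 6 — fails.
4. C = 3, D = 6; 3 < 6 — holds.
5. D + C = 6 + 3 = 9 — holds.
6. E=18, G=3, C=3; 1 of them equals 18 — holds.
7. C + G = 6; 6 mod 7 = 6, not 0 — fails.
8. 5H + 4C = 5(6) + 4(3) = 42 — holds.

Constraints 1, 2, 3, and 7 do not hold.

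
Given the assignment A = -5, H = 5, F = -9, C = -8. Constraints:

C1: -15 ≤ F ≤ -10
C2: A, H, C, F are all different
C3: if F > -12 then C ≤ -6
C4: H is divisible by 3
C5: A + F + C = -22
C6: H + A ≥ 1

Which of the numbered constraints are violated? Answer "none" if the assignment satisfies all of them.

Constraints 1, 4, 6 are violated.

C1: F = -9 is outside [-15, -10]  no
C2: values -5, 5, -8, -9 are pairwise distinct  yes
C3: F = -9 > -12, so we need C ≤ -6; C = -8 ≤ -6  yes
C4: 5 = 3×1 + 2, so 3 does not divide 5  no
C5: A + F + C = -5 + (-9) + (-8) = -22  yes
C6: H + A = 5 + (-5) = 0; 0 < 1, bound 1 not met  no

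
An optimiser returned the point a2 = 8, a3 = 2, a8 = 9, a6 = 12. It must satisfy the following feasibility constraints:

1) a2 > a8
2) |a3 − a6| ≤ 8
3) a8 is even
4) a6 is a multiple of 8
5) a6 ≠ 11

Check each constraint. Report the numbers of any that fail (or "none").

No — constraints 1, 2, 3, and 4 are not satisfied.

1) a2 = 8, a8 = 9; 8 ≤ 9 (want >)  FAIL
2) |2 − 12| = 10; 10 > 8, exceeds bound 8  FAIL
3) a8 = 9 is odd  FAIL
4) 12 = 8×1 + 4, so 8 does not divide 12  FAIL
5) a6 = 12, and 12 ≠ 11  OK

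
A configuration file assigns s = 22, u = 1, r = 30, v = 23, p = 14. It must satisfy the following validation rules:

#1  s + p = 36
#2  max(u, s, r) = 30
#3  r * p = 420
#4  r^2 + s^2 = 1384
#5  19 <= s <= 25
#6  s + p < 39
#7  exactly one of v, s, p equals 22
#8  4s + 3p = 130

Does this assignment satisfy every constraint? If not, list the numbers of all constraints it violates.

#1 s + p = 22 + 14 = 36 — holds.
#2 max(1, 22, 30) = 30 — holds.
#3 r * p = 30 * 14 = 420 — holds.
#4 r^2 + s^2 = 30^2 + 22^2 = 900 + 484 = 1384 — holds.
#5 s = 22 lies in [19, 25] — holds.
#6 s + p = 22 + 14 = 36; 36 < 39 — holds.
#7 v=23, s=22, p=14; 1 of them equals 22 — holds.
#8 4s + 3p = 4(22) + 3(14) = 130 — holds.

None — every constraint holds.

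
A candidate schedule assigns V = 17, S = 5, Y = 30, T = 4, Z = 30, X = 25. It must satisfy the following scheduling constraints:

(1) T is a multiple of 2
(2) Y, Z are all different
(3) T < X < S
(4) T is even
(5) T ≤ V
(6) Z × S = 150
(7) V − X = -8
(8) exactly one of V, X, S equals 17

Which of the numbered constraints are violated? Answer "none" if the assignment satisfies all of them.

(1) 4 / 2 = 2, so 2 divides 4  yes
(2) Y = Z = 30, not all different  no
(3) values 4, 25, 5; X = 25 is not < S = 5  no
(4) T = 4 is even  yes
(5) T = 4, V = 17; 4 ≤ 17  yes
(6) Z × S = 30 × 5 = 150  yes
(7) V − X = 17 − 25 = -8  yes
(8) V=17, X=25, S=5; 1 of them equals 17  yes

Constraints 2, 3 do not hold.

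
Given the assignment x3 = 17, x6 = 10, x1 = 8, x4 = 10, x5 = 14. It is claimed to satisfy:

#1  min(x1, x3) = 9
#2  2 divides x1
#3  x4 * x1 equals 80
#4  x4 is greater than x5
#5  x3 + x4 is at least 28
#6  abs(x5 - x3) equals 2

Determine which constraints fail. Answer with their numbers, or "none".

#1 min(8, 17) = 8, not 9 — violated.
#2 8 / 2 = 4, so 2 divides 8 — OK.
#3 x4 * x1 = 10 * 8 = 80 — OK.
#4 x4 = 10, x5 = 14; 10 ≤ 14 (want >) — violated.
#5 x3 + x4 = 17 + 10 = 27; 27 < 28, bound 28 not met — violated.
#6 abs(14 - 17) = 3, not 2 — violated.

Violated: 1, 4, 5, and 6.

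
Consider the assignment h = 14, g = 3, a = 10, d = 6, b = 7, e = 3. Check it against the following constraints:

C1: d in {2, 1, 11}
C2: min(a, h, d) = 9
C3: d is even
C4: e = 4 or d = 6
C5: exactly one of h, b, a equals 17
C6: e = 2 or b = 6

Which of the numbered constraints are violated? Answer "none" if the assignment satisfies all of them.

Constraints 1, 2, 5, 6 do not hold.

C1: d = 6 is not in {2, 1, 11} — violated.
C2: min(10, 14, 6) = 6, not 9 — violated.
C3: d = 6 is even — satisfied.
C4: e = 3 ≠ 4, but d = 6 = 6 (second disjunct) — satisfied.
C5: h=14, b=7, a=10; 0 of them equal 17, not exactly one — violated.
C6: e = 3 ≠ 2 and b = 7 ≠ 6; both disjuncts false — violated.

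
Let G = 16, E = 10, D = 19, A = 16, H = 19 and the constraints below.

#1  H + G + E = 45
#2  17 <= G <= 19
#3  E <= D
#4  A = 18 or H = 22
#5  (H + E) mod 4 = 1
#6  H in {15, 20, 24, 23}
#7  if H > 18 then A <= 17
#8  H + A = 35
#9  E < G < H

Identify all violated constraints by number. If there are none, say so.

#1 H + G + E = 19 + 16 + 10 = 45  yes
#2 G = 16 is outside [17, 19]  no
#3 E = 10, D = 19; 10 ≤ 19  yes
#4 A = 16 ≠ 18 and H = 19 ≠ 22; both disjuncts false  no
#5 H + E = 29; 29 mod 4 = 1  yes
#6 H = 19 is not in {15, 20, 24, 23}  no
#7 H = 19 > 18, so we need A ≤ 17; A = 16 ≤ 17  yes
#8 H + A = 19 + 16 = 35  yes
#9 values 10 < 16 < 19  yes

The assignment fails constraints 2, 4, 6.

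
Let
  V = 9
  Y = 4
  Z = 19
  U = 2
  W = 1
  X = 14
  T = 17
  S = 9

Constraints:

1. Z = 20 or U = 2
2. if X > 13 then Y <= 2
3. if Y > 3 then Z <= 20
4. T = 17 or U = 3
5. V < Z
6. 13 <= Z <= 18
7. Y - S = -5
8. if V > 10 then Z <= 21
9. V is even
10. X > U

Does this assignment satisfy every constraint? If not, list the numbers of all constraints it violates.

The assignment fails constraints 2, 6, and 9.

1. Z = 19 ≠ 20, but U = 2 = 2 (second disjunct)  holds
2. X = 14 > 13, so we need Y ≤ 2; but Y = 4 > 2  fails
3. Y = 4 > 3, so we need Z ≤ 20; Z = 19 ≤ 20  holds
4. T = 17 = 17 (first disjunct)  holds
5. V = 9, Z = 19; 9 < 19  holds
6. Z = 19 is outside [13, 18]  fails
7. Y - S = 4 - 9 = -5  holds
8. V = 9, not > 10; antecedent false, conditional vacuously true  holds
9. V = 9 is odd  fails
10. X = 14, U = 2; 14 > 2  holds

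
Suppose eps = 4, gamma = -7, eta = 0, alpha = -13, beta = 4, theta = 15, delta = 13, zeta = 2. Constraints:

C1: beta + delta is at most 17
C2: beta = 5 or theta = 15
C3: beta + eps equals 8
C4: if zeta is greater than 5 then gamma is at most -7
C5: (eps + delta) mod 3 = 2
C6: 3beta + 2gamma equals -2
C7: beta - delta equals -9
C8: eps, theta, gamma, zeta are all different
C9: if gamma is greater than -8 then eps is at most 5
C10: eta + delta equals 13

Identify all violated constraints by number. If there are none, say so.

C1: beta + delta = 4 + 13 = 17; 17 ≤ 17  true
C2: beta = 4 ≠ 5, but theta = 15 = 15 (second disjunct)  true
C3: beta + eps = 4 + 4 = 8  true
C4: zeta = 2, not > 5; antecedent false, conditional vacuously true  true
C5: eps + delta = 17; 17 mod 3 = 2  true
C6: 3beta + 2gamma = 3(4) + 2(-7) = -2  true
C7: beta - delta = 4 - 13 = -9  true
C8: values 4, 15, -7, 2 are pairwise distinct  true
C9: gamma = -7 > -8, so we need eps ≤ 5; eps = 4 ≤ 5  true
C10: eta + delta = 0 + 13 = 13  true

The assignment satisfies every constraint.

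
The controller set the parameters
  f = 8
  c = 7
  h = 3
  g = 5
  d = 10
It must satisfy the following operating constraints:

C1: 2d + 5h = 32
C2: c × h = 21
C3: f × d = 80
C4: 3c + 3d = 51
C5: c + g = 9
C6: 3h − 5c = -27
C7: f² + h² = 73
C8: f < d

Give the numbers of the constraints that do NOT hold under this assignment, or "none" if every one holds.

No — constraints 1, 5, and 6 are not satisfied.

C1: 2d + 5h = 2(10) + 5(3) = 35, not 32 — does not hold.
C2: c × h = 7 × 3 = 21 — holds.
C3: f × d = 8 × 10 = 80 — holds.
C4: 3c + 3d = 3(7) + 3(10) = 51 — holds.
C5: c + g = 7 + 5 = 12, not 9 — does not hold.
C6: 3h − 5c = 3(3) − 5(7) = -26, not -27 — does not hold.
C7: f² + h² = 8² + 3² = 64 + 9 = 73 — holds.
C8: f = 8, d = 10; 8 < 10 — holds.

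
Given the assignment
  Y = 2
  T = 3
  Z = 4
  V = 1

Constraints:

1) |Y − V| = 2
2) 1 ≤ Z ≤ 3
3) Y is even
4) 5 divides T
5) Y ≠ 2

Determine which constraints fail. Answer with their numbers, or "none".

The assignment fails constraints 1, 2, 4, 5.

1) |2 − 1| = 1, not 2 — violated.
2) Z = 4 is outside [1, 3] — violated.
3) Y = 2 is even — satisfied.
4) 3 = 5×0 + 3, so 5 does not divide 3 — violated.
5) Y = 2, but 2 is required to differ — violated.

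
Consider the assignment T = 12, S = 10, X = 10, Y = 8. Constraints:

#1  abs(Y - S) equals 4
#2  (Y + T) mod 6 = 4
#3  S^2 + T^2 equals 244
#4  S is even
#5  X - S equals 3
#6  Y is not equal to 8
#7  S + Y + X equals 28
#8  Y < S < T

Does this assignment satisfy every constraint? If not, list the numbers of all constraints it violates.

#1 abs(8 - 10) = 2, not 4 — does not hold.
#2 Y + T = 20; 20 mod 6 = 2, not 4 — does not hold.
#3 S^2 + T^2 = 10^2 + 12^2 = 100 + 144 = 244 — holds.
#4 S = 10 is even — holds.
#5 X - S = 10 - 10 = 0, not 3 — does not hold.
#6 Y = 8, but 8 is required to differ — does not hold.
#7 S + Y + X = 10 + 8 + 10 = 28 — holds.
#8 values 8 < 10 < 12 — holds.

The assignment fails constraints 1, 2, 5, 6.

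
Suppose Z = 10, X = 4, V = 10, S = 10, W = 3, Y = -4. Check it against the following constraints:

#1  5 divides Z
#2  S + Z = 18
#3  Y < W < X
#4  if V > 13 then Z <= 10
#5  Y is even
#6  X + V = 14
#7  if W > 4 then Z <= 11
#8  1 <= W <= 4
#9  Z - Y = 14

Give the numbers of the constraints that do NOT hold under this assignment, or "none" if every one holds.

#1 10 / 5 = 2, so 5 divides 10 — satisfied.
#2 S + Z = 10 + 10 = 20, not 18 — violated.
#3 values -4 < 3 < 4 — satisfied.
#4 V = 10, not > 13; antecedent false, conditional vacuously true — satisfied.
#5 Y = -4 is even — satisfied.
#6 X + V = 4 + 10 = 14 — satisfied.
#7 W = 3, not > 4; antecedent false, conditional vacuously true — satisfied.
#8 W = 3 lies in [1, 4] — satisfied.
#9 Z - Y = 10 - (-4) = 14 — satisfied.

Violated: 2.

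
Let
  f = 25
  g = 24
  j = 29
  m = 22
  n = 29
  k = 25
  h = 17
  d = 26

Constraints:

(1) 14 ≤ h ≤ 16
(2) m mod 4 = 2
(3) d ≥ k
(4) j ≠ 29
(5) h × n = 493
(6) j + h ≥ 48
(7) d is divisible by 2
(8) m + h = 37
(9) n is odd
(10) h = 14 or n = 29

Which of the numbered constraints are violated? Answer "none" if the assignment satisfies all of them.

The assignment fails constraints 1, 4, 6, and 8.

(1) h = 17 is outside [14, 16]  fails
(2) 22 mod 4 = 2  holds
(3) d = 26, k = 25; 26 ≥ 25  holds
(4) j = 29, but 29 is required to differ  fails
(5) h × n = 17 × 29 = 493  holds
(6) j + h = 29 + 17 = 46; 46 < 48, bound 48 not met  fails
(7) 26 / 2 = 13, so 2 divides 26  holds
(8) m + h = 22 + 17 = 39, not 37  fails
(9) n = 29 is odd  holds
(10) h = 17 ≠ 14, but n = 29 = 29 (second disjunct)  holds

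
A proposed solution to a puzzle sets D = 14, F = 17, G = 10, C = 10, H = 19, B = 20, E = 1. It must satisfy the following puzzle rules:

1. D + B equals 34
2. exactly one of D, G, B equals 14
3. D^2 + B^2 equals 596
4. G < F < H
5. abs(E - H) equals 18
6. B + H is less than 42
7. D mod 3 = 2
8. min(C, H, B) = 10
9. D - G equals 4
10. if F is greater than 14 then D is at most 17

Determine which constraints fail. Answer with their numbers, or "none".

All constraints are satisfied.

1. D + B = 14 + 20 = 34  holds
2. D=14, G=10, B=20; 1 of them equals 14  holds
3. D^2 + B^2 = 14^2 + 20^2 = 196 + 400 = 596  holds
4. values 10 < 17 < 19  holds
5. abs(1 - 19) = 18  holds
6. B + H = 20 + 19 = 39; 39 < 42  holds
7. 14 mod 3 = 2  holds
8. min(10, 19, 20) = 10  holds
9. D - G = 14 - 10 = 4  holds
10. F = 17 > 14, so we need D ≤ 17; D = 14 ≤ 17  holds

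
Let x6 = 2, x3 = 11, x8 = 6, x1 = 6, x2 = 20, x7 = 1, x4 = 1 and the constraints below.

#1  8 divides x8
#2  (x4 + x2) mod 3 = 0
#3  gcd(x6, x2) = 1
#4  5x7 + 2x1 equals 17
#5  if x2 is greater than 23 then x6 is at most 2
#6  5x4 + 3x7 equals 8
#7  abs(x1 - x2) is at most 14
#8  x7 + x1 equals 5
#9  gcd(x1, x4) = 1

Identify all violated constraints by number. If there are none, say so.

#1 6 = 8*0 + 6, so 8 does not divide 6 — fails.
#2 x4 + x2 = 21; 21 mod 3 = 0 — holds.
#3 gcd(2, 20) = 2, not 1 — fails.
#4 5x7 + 2x1 = 5(1) + 2(6) = 17 — holds.
#5 x2 = 20, not > 23; antecedent false, conditional vacuously true — holds.
#6 5x4 + 3x7 = 5(1) + 3(1) = 8 — holds.
#7 abs(6 - 20) = 14; 14 ≤ 14 — holds.
#8 x7 + x1 = 1 + 6 = 7, not 5 — fails.
#9 gcd(6, 1) = 1 — holds.

Violated: 1, 3, 8.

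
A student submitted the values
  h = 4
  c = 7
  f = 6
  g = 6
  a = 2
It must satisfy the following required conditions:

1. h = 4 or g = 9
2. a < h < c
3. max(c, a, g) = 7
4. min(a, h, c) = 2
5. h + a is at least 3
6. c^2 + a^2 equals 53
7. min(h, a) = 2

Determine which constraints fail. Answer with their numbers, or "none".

1. h = 4 = 4 (first disjunct) — satisfied.
2. values 2 < 4 < 7 — satisfied.
3. max(7, 2, 6) = 7 — satisfied.
4. min(2, 4, 7) = 2 — satisfied.
5. h + a = 4 + 2 = 6; 6 ≥ 3 — satisfied.
6. c^2 + a^2 = 7^2 + 2^2 = 49 + 4 = 53 — satisfied.
7. min(4, 2) = 2 — satisfied.

All constraints are satisfied.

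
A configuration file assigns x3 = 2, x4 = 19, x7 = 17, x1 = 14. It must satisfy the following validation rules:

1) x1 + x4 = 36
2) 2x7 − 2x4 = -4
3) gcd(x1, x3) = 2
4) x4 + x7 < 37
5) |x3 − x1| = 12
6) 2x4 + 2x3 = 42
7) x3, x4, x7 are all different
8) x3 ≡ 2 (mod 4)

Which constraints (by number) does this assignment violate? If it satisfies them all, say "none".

Constraint 1 does not hold.

1) x1 + x4 = 14 + 19 = 33, not 36 — does not hold.
2) 2x7 − 2x4 = 2(17) − 2(19) = -4 — holds.
3) gcd(14, 2) = 2 — holds.
4) x4 + x7 = 19 + 17 = 36; 36 < 37 — holds.
5) |2 − 14| = 12 — holds.
6) 2x4 + 2x3 = 2(19) + 2(2) = 42 — holds.
7) values 2, 19, 17 are pairwise distinct — holds.
8) 2 mod 4 = 2 — holds.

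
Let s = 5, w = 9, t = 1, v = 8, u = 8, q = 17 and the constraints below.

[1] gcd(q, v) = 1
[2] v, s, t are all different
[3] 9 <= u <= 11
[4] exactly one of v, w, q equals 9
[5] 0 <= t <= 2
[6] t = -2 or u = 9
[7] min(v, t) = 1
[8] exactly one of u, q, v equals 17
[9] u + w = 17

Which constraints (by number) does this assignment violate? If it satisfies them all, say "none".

The assignment fails constraints 3 and 6.

[1] gcd(17, 8) = 1 — OK.
[2] values 8, 5, 1 are pairwise distinct — OK.
[3] u = 8 is outside [9, 11] — violated.
[4] v=8, w=9, q=17; 1 of them equals 9 — OK.
[5] t = 1 lies in [0, 2] — OK.
[6] t = 1 ≠ -2 and u = 8 ≠ 9; both disjuncts false — violated.
[7] min(8, 1) = 1 — OK.
[8] u=8, q=17, v=8; 1 of them equals 17 — OK.
[9] u + w = 8 + 9 = 17 — OK.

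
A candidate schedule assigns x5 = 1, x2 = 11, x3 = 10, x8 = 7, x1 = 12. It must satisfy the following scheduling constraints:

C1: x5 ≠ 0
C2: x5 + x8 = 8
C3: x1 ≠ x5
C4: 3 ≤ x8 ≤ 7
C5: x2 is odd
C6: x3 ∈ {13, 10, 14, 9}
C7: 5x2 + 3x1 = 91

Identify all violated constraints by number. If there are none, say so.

Yes — all constraints hold.

C1: x5 = 1, and 1 ≠ 0 — holds.
C2: x5 + x8 = 1 + 7 = 8 — holds.
C3: x1 = 12, x5 = 1; distinct — holds.
C4: x8 = 7 lies in [3, 7] — holds.
C5: x2 = 11 is odd — holds.
C6: x3 = 10 is in {13, 10, 14, 9} — holds.
C7: 5x2 + 3x1 = 5(11) + 3(12) = 91 — holds.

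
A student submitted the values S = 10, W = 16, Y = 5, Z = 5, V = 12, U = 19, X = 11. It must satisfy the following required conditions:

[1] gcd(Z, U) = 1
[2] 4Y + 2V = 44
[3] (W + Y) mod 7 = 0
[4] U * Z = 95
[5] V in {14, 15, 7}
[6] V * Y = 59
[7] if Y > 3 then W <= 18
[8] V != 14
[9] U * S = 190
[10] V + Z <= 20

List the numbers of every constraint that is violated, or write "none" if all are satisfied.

[1] gcd(5, 19) = 1  ✓
[2] 4Y + 2V = 4(5) + 2(12) = 44  ✓
[3] W + Y = 21; 21 mod 7 = 0  ✓
[4] U * Z = 19 * 5 = 95  ✓
[5] V = 12 is not in {14, 15, 7}  ✗
[6] V * Y = 12 * 5 = 60, not 59  ✗
[7] Y = 5 > 3, so we need W ≤ 18; W = 16 ≤ 18  ✓
[8] V = 12, and 12 ≠ 14  ✓
[9] U * S = 19 * 10 = 190  ✓
[10] V + Z = 12 + 5 = 17; 17 ≤ 20  ✓

Constraints 5, 6 do not hold.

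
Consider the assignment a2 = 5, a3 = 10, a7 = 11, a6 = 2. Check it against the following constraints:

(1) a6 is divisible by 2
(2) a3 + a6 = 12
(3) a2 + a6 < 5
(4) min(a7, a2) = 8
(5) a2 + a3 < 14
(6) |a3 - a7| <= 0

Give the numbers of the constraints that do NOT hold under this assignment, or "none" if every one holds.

Constraints 3, 4, 5, 6 do not hold.

(1) 2 / 2 = 1, so 2 divides 2 — holds.
(2) a3 + a6 = 10 + 2 = 12 — holds.
(3) a2 + a6 = 5 + 2 = 7; 7 ≥ 5, bound 5 not met — fails.
(4) min(11, 5) = 5, not 8 — fails.
(5) a2 + a3 = 5 + 10 = 15; 15 ≥ 14, bound 14 not met — fails.
(6) |10 - 11| = 1; 1 > 0, exceeds bound 0 — fails.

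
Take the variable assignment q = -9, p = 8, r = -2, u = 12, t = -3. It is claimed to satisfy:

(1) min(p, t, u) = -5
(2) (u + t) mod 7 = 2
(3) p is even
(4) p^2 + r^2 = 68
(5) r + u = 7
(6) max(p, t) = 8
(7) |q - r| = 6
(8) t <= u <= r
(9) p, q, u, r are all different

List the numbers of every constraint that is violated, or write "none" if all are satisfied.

Violated: 1, 5, 7, 8.

(1) min(8, -3, 12) = -3, not -5 — does not hold.
(2) u + t = 9; 9 mod 7 = 2 — holds.
(3) p = 8 is even — holds.
(4) p^2 + r^2 = 8^2 + (-2)^2 = 64 + 4 = 68 — holds.
(5) r + u = -2 + 12 = 10, not 7 — does not hold.
(6) max(8, -3) = 8 — holds.
(7) |-9 - (-2)| = 7, not 6 — does not hold.
(8) values -3, 12, -2; u = 12 is not <= r = -2 — does not hold.
(9) values 8, -9, 12, -2 are pairwise distinct — holds.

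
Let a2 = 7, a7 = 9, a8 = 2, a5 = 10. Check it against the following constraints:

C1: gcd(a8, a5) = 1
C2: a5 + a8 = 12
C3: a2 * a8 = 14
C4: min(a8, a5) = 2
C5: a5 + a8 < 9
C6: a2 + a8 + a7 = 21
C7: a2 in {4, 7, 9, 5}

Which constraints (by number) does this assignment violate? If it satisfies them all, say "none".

Constraints 1, 5, and 6 do not hold.

C1: gcd(2, 10) = 2, not 1  false
C2: a5 + a8 = 10 + 2 = 12  true
C3: a2 * a8 = 7 * 2 = 14  true
C4: min(2, 10) = 2  true
C5: a5 + a8 = 10 + 2 = 12; 12 ≥ 9, bound 9 not met  false
C6: a2 + a8 + a7 = 7 + 2 + 9 = 18, not 21  false
C7: a2 = 7 is in {4, 7, 9, 5}  true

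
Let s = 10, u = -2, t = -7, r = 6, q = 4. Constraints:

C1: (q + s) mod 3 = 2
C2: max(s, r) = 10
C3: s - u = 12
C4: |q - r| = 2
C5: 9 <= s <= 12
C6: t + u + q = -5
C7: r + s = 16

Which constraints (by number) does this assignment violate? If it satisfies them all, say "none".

C1: q + s = 14; 14 mod 3 = 2  ✓
C2: max(10, 6) = 10  ✓
C3: s - u = 10 - (-2) = 12  ✓
C4: |4 - 6| = 2  ✓
C5: s = 10 lies in [9, 12]  ✓
C6: t + u + q = -7 + (-2) + 4 = -5  ✓
C7: r + s = 6 + 10 = 16  ✓

All constraints are satisfied.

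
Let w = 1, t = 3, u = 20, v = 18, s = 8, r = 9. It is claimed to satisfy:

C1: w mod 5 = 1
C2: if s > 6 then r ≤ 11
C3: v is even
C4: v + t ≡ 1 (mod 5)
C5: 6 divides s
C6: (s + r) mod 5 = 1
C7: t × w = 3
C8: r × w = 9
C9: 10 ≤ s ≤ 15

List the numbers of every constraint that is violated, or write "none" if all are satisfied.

C1: 1 mod 5 = 1 — holds.
C2: s = 8 > 6, so we need r ≤ 11; r = 9 ≤ 11 — holds.
C3: v = 18 is even — holds.
C4: v + t = 21; 21 mod 5 = 1 — holds.
C5: 8 = 6×1 + 2, so 6 does not divide 8 — does not hold.
C6: s + r = 17; 17 mod 5 = 2, not 1 — does not hold.
C7: t × w = 3 × 1 = 3 — holds.
C8: r × w = 9 × 1 = 9 — holds.
C9: s = 8 is outside [10, 15] — does not hold.

Constraints 5, 6, and 9 are violated.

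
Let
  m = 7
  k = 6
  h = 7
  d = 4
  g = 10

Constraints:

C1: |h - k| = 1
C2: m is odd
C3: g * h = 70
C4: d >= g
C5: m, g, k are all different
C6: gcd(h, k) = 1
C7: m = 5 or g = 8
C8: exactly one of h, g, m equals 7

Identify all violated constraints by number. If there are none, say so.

C1: |7 - 6| = 1 — satisfied.
C2: m = 7 is odd — satisfied.
C3: g * h = 10 * 7 = 70 — satisfied.
C4: d = 4, g = 10; 4 < 10 (want ≥) — violated.
C5: values 7, 10, 6 are pairwise distinct — satisfied.
C6: gcd(7, 6) = 1 — satisfied.
C7: m = 7 ≠ 5 and g = 10 ≠ 8; both disjuncts false — violated.
C8: h=7, g=10, m=7; 2 of them equal 7, not exactly one — violated.

Violated: 4, 7, 8.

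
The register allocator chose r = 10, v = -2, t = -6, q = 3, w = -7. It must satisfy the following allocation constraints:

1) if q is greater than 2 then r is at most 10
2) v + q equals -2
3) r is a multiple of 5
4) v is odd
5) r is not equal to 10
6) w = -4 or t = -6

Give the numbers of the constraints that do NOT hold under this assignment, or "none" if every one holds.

Constraints 2, 4, and 5 are violated.

1) q = 3 > 2, so we need r ≤ 10; r = 10 ≤ 10 — OK.
2) v + q = -2 + 3 = 1, not -2 — violated.
3) 10 / 5 = 2, so 5 divides 10 — OK.
4) v = -2 is even — violated.
5) r = 10, but 10 is required to differ — violated.
6) w = -7 ≠ -4, but t = -6 = -6 (second disjunct) — OK.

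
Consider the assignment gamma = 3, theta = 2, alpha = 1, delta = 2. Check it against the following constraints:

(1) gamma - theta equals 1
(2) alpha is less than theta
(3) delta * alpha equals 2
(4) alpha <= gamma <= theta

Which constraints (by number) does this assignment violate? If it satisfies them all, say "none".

(1) gamma - theta = 3 - 2 = 1 — holds.
(2) alpha = 1, theta = 2; 1 < 2 — holds.
(3) delta * alpha = 2 * 1 = 2 — holds.
(4) values 1, 3, 2; gamma = 3 is not <= theta = 2 — does not hold.

Violated: 4.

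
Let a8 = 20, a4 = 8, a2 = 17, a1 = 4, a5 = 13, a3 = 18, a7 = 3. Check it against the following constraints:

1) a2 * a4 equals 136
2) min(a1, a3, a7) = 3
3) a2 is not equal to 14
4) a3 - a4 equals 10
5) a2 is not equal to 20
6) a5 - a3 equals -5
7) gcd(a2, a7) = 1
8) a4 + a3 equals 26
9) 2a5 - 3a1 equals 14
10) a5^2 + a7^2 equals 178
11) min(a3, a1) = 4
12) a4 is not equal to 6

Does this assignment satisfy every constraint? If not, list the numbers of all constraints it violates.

1) a2 * a4 = 17 * 8 = 136  OK
2) min(4, 18, 3) = 3  OK
3) a2 = 17, and 17 ≠ 14  OK
4) a3 - a4 = 18 - 8 = 10  OK
5) a2 = 17, and 17 ≠ 20  OK
6) a5 - a3 = 13 - 18 = -5  OK
7) gcd(17, 3) = 1  OK
8) a4 + a3 = 8 + 18 = 26  OK
9) 2a5 - 3a1 = 2(13) - 3(4) = 14  OK
10) a5^2 + a7^2 = 13^2 + 3^2 = 169 + 9 = 178  OK
11) min(18, 4) = 4  OK
12) a4 = 8, and 8 ≠ 6  OK

The assignment satisfies every constraint.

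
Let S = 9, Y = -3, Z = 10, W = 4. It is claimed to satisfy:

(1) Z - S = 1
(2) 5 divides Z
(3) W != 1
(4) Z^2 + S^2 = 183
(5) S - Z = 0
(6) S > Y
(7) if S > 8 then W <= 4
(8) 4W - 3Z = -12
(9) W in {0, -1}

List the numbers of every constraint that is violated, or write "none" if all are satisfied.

No — constraints 4, 5, 8, 9 are not satisfied.

(1) Z - S = 10 - 9 = 1  holds
(2) 10 / 5 = 2, so 5 divides 10  holds
(3) W = 4, and 4 ≠ 1  holds
(4) Z^2 + S^2 = 10^2 + 9^2 = 100 + 81 = 181, not 183  fails
(5) S - Z = 9 - 10 = -1, not 0  fails
(6) S = 9, Y = -3; 9 > -3  holds
(7) S = 9 > 8, so we need W ≤ 4; W = 4 ≤ 4  holds
(8) 4W - 3Z = 4(4) - 3(10) = -14, not -12  fails
(9) W = 4 is not in {0, -1}  fails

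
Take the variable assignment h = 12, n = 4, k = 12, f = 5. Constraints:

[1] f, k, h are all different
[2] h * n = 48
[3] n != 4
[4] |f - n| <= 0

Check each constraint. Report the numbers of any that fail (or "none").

[1] k = h = 12, not all different  ✗
[2] h * n = 12 * 4 = 48  ✓
[3] n = 4, but 4 is required to differ  ✗
[4] |5 - 4| = 1; 1 > 0, exceeds bound 0  ✗

Constraints 1, 3, 4 do not hold.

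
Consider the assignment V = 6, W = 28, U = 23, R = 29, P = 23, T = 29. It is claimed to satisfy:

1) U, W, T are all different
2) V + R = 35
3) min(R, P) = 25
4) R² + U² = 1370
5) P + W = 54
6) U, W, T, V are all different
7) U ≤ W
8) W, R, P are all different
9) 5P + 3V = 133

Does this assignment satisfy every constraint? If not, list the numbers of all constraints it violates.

No — constraints 3, 5 are not satisfied.

1) values 23, 28, 29 are pairwise distinct  yes
2) V + R = 6 + 29 = 35  yes
3) min(29, 23) = 23, not 25  no
4) R² + U² = 29² + 23² = 841 + 529 = 1370  yes
5) P + W = 23 + 28 = 51, not 54  no
6) values 23, 28, 29, 6 are pairwise distinct  yes
7) U = 23, W = 28; 23 ≤ 28  yes
8) values 28, 29, 23 are pairwise distinct  yes
9) 5P + 3V = 5(23) + 3(6) = 133  yes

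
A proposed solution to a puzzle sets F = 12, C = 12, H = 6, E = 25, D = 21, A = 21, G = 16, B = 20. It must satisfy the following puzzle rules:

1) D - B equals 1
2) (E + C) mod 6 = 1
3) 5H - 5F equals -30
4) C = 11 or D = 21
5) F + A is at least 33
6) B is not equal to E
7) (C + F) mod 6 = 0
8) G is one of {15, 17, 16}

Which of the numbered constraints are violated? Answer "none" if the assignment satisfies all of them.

1) D - B = 21 - 20 = 1 — holds.
2) E + C = 37; 37 mod 6 = 1 — holds.
3) 5H - 5F = 5(6) - 5(12) = -30 — holds.
4) C = 12 ≠ 11, but D = 21 = 21 (second disjunct) — holds.
5) F + A = 12 + 21 = 33; 33 ≥ 33 — holds.
6) B = 20, E = 25; distinct — holds.
7) C + F = 24; 24 mod 6 = 0 — holds.
8) G = 16 is in {15, 17, 16} — holds.

Yes — all constraints hold.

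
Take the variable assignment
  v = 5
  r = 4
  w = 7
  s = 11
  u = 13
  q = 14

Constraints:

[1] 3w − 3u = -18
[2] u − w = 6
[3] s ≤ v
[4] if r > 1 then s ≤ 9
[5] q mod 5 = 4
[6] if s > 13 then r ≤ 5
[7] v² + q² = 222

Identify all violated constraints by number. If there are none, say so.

[1] 3w − 3u = 3(7) − 3(13) = -18 — holds.
[2] u − w = 13 − 7 = 6 — holds.
[3] s = 11, v = 5; 11 > 5 (want ≤) — does not hold.
[4] r = 4 > 1, so we need s ≤ 9; but s = 11 > 9 — does not hold.
[5] 14 mod 5 = 4 — holds.
[6] s = 11, not > 13; antecedent false, conditional vacuously true — holds.
[7] v² + q² = 5² + 14² = 25 + 196 = 221, not 222 — does not hold.

Constraints 3, 4, 7 are violated.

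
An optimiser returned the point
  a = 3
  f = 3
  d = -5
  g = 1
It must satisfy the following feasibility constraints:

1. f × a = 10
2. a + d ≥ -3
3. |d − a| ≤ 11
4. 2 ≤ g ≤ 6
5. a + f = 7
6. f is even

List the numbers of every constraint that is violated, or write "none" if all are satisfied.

1. f × a = 3 × 3 = 9, not 10  ✗
2. a + d = 3 + (-5) = -2; -2 ≥ -3  ✓
3. |-5 − 3| = 8; 8 ≤ 11  ✓
4. g = 1 is outside [2, 6]  ✗
5. a + f = 3 + 3 = 6, not 7  ✗
6. f = 3 is odd  ✗

Constraints 1, 4, 5, 6 are violated.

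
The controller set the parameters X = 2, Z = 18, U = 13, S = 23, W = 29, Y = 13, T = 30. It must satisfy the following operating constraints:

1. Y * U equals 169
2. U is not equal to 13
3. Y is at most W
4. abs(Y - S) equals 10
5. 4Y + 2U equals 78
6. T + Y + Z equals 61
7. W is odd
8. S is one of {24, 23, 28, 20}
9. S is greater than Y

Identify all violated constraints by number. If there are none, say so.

1. Y * U = 13 * 13 = 169 — satisfied.
2. U = 13, but 13 is required to differ — violated.
3. Y = 13, W = 29; 13 ≤ 29 — satisfied.
4. abs(13 - 23) = 10 — satisfied.
5. 4Y + 2U = 4(13) + 2(13) = 78 — satisfied.
6. T + Y + Z = 30 + 13 + 18 = 61 — satisfied.
7. W = 29 is odd — satisfied.
8. S = 23 is in {24, 23, 28, 20} — satisfied.
9. S = 23, Y = 13; 23 > 13 — satisfied.

The assignment fails constraint 2.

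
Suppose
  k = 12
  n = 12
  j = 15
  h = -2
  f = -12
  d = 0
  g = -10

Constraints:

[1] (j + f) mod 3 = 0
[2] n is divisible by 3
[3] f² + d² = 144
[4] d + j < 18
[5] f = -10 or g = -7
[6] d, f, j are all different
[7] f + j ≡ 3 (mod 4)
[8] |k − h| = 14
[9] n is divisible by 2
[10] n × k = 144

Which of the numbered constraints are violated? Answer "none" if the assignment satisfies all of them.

No — constraint 5 is not satisfied.

[1] j + f = 3; 3 mod 3 = 0  holds
[2] 12 / 3 = 4, so 3 divides 12  holds
[3] f² + d² = (-12)² + 0² = 144 + 0 = 144  holds
[4] d + j = 0 + 15 = 15; 15 < 18  holds
[5] f = -12 ≠ -10 and g = -10 ≠ -7; both disjuncts false  fails
[6] values 0, -12, 15 are pairwise distinct  holds
[7] f + j = 3; 3 mod 4 = 3  holds
[8] |12 − (-2)| = 14  holds
[9] 12 / 2 = 6, so 2 divides 12  holds
[10] n × k = 12 × 12 = 144  holds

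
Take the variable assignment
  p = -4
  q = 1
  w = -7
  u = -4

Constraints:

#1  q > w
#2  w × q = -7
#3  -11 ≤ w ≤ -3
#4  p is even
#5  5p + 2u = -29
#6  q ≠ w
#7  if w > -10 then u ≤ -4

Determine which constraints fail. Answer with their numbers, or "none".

#1 q = 1, w = -7; 1 > -7 — satisfied.
#2 w × q = -7 × 1 = -7 — satisfied.
#3 w = -7 lies in [-11, -3] — satisfied.
#4 p = -4 is even — satisfied.
#5 5p + 2u = 5(-4) + 2(-4) = -28, not -29 — violated.
#6 q = 1, w = -7; distinct — satisfied.
#7 w = -7 > -10, so we need u ≤ -4; u = -4 ≤ -4 — satisfied.

Violated: 5.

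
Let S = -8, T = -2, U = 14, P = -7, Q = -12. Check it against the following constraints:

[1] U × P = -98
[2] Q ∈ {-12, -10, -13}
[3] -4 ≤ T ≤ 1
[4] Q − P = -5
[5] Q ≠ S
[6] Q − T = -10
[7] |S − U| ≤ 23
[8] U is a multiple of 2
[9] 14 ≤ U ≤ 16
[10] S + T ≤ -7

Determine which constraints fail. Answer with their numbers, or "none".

[1] U × P = 14 × (-7) = -98 — satisfied.
[2] Q = -12 is in {-12, -10, -13} — satisfied.
[3] T = -2 lies in [-4, 1] — satisfied.
[4] Q − P = -12 − (-7) = -5 — satisfied.
[5] Q = -12, S = -8; distinct — satisfied.
[6] Q − T = -12 − (-2) = -10 — satisfied.
[7] |-8 − 14| = 22; 22 ≤ 23 — satisfied.
[8] 14 / 2 = 7, so 2 divides 14 — satisfied.
[9] U = 14 lies in [14, 16] — satisfied.
[10] S + T = -8 + (-2) = -10; -10 ≤ -7 — satisfied.

The assignment satisfies every constraint.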